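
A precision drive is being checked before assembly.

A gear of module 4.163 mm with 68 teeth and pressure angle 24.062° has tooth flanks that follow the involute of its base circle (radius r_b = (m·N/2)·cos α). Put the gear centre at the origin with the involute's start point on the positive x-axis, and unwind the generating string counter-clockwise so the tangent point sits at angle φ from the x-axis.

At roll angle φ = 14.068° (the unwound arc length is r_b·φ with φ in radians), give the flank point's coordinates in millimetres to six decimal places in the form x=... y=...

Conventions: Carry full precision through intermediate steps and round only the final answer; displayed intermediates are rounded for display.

x=133.079948 y=0.633860

topology: single-mesh involute geometry — m = 4.163, N = 68
pitch radius r_p = m·N/2 = 4.163·68/2 = 141.542000
base radius r_b = r_p·cos α = 141.542000·cos 24.062° = 129.242678
roll angle φ = 14.068° = 0.24553292 rad
x = r_b·(cos φ + φ·sin φ) = 133.079948
y = r_b·(sin φ − φ·cos φ) = 0.633860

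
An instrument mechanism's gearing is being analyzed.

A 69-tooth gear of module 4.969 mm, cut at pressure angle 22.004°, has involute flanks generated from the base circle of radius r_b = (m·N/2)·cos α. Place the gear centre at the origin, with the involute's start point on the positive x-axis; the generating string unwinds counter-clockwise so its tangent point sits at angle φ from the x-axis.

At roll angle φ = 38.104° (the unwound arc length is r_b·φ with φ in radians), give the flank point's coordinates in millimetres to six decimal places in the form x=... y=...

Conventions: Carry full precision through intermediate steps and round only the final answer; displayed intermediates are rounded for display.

topology: single-mesh involute geometry — m = 4.969, N = 69
pitch radius r_p = m·N/2 = 4.969·69/2 = 171.430500
base radius r_b = r_p·cos α = 171.430500·cos 22.004° = 158.943108
roll angle φ = 38.104° = 0.66504026 rad
x = r_b·(cos φ + φ·sin φ) = 190.299750
y = r_b·(sin φ − φ·cos φ) = 14.905048

x=190.299750 y=14.905048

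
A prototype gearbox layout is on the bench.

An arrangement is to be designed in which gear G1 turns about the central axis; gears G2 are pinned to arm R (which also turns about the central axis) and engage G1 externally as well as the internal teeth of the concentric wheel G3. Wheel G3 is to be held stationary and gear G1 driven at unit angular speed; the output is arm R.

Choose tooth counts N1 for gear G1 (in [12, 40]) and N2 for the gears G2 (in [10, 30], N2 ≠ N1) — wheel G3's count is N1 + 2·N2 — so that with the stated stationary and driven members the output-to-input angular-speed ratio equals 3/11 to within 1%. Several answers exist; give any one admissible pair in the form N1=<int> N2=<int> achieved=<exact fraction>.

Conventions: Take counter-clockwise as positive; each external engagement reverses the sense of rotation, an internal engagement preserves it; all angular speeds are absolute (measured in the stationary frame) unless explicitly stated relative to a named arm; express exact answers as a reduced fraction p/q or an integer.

N1=12 N2=10 achieved=3/11

class = planetary set [ratio 3/11 wanted; Willis about the carrier]
Willis with ω_ring = 0: ω_arm/ω_sun = N1/(N1+N3); set equal to 3/11  ⇒  N3/N1 = 1/(3/11) − 1 = 8/3
N3 = N1 + 2·N2  ⇒  N2/N1 = (N3/N1 − 1)/2 = (8/3 − 1)/2 = 5/6
smallest multiple with N1 ≥ 12 and N2 ≥ 10: k = 2  ⇒  N1 = 2·6 = 12, N2 = 2·5 = 10 (N1 ≤ 40, N2 ≤ 30, N2 ≠ N1 ✓), N3 = 12 + 2·10 = 32
check: N1/(N1+N3) with N1 = 12, N3 = 32 gives 3/11; |achieved − target| = 0 ≤ 3/1100 ✓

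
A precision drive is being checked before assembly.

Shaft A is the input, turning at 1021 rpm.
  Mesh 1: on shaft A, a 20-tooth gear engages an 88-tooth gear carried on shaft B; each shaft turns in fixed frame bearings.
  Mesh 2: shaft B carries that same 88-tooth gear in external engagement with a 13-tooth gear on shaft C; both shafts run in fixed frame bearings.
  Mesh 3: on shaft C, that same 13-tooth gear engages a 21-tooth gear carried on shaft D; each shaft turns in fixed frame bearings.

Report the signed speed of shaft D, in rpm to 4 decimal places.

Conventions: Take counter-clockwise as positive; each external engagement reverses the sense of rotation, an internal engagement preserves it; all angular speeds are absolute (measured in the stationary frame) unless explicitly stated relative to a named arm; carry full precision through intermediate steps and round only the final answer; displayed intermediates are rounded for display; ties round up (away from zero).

-972.3810 rpm

class = fixed-axis compound train [3 meshes; 3 ratios multiply, 3 sense flips]
mesh 1 [20T→88T]: ω = 1021.0000×20/88 = 232.0455 rpm, sense flips to −
mesh 2 [88T→13T]: ω = 232.0455×88/13 = 1570.7692 rpm, sense flips to +
mesh 3 [13T→21T]: ω = 1570.7692×13/21 = 972.3810 rpm, sense flips to −
signed output speed = -972.3810 rpm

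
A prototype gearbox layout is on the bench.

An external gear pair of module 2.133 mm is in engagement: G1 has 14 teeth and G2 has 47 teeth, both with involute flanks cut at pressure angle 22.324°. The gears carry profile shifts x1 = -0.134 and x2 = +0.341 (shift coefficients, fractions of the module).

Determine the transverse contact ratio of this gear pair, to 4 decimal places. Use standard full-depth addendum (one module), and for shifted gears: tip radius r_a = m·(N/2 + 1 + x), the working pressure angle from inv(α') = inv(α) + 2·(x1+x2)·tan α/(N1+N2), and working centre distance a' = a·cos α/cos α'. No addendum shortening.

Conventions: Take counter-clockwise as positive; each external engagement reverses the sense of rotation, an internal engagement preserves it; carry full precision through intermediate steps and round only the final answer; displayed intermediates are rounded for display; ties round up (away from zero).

1.5062

class = single-mesh tooth geometry [involute pair 14T × 47T, m = 2.133]
base radii: r_b1 = 13.811932, r_b2 = 46.368628
tip radii: r_a1 = 16.778178, r_a2 = 52.985853
inv(α') = inv(22.324°) + 2·(-0.134+0.341)·tan α/(14+47) = 0.02377883  ⇒  α' = 23.22949°
a' = a·cos α / cos α' = 65.0565·cos 22.324°/cos 23.22949° = 65.489643
action lengths: √(r_a1²−r_b1²) = 9.525639, √(r_a2²−r_b2²) = 25.640806
base pitch p_b = π·m·cos α = 6.198781
CR = (9.525639 + 25.640806 − 65.489643·sin 23.22949°)/6.198781 = 1.506160
contact ratio ≈ 1.5062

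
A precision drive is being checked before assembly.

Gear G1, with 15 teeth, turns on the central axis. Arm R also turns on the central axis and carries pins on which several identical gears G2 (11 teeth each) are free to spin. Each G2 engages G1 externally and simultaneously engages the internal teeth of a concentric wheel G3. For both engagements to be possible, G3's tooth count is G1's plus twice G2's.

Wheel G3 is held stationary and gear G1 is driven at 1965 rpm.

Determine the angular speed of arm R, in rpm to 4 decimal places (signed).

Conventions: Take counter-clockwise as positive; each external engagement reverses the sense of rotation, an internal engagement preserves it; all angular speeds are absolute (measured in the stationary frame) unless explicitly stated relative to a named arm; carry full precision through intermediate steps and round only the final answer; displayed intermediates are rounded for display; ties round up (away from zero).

recognized (axles ride arm R): planetary set, 15/11/37 teeth
normalise by the input: solve with ω_sun = 1, then scale by 1965 rpm
ring teeth: 15 + 2·11 = 37
15(ω_sun−ω_arm) = −37(ω_ring−ω_arm),  ω_ring = 0, ω_sun = 1
15(1−ω_arm) = −37(0−ω_arm)  ⇒  52·ω_arm = 15  ⇒  ω_arm = 15/52
scale: ω_arm = 15/52 × 1965 rpm = +566.8269 rpm

+566.8269 rpm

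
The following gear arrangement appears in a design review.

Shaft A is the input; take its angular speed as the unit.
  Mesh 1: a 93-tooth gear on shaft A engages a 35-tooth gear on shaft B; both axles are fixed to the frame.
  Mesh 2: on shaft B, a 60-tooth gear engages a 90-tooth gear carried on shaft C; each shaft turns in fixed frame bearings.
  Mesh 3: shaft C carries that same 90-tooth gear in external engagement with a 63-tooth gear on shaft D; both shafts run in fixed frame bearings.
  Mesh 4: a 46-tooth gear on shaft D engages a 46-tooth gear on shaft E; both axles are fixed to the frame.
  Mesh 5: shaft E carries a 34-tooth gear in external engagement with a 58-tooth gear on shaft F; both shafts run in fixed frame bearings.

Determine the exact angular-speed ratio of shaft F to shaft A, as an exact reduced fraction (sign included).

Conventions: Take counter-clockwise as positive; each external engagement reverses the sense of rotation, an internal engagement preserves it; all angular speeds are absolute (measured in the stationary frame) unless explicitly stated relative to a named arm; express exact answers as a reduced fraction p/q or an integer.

-2108/1421

class = fixed-axis compound train [5 meshes; 5 ratios multiply, 5 sense flips]
mesh 1 [93T→35T]: running ratio 93/35, sense −
mesh 2 [60T→90T]: running ratio 62/35, sense +
mesh 3 [90T→63T]: running ratio 124/49, sense −
mesh 4 [46T→46T]: running ratio 124/49, sense +
mesh 5 [34T→58T]: running ratio 2108/1421, sense −
ω_out/ω_in = -2108/1421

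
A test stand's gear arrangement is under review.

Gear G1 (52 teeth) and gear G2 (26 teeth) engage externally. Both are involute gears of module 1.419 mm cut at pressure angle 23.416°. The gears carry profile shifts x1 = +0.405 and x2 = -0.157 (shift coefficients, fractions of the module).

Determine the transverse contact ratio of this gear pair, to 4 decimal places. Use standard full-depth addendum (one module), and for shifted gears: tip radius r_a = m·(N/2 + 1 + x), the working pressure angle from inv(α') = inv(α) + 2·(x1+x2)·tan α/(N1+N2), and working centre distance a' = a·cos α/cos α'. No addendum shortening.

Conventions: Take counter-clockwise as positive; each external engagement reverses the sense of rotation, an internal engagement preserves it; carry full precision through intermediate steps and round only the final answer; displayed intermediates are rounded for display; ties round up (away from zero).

1.5273

recognized (one external pair, fixed centres): single-mesh tooth geometry, m = 1.419, N1 = 52, N2 = 26
base radii: r_b1 = 33.855546, r_b2 = 16.927773
tip radii: r_a1 = 38.887695, r_a2 = 19.643217
inv(α') = inv(23.416°) + 2·(+0.405-0.157)·tan α/(52+26) = 0.02713781  ⇒  α' = 24.22541°
a' = a·cos α / cos α' = 55.3410·cos 23.416°/cos 24.22541° = 55.687235
action lengths: √(r_a1²−r_b1²) = 19.132559, √(r_a2²−r_b2²) = 9.965263
base pitch p_b = π·m·cos α = 4.090782
CR = (19.132559 + 9.965263 − 55.687235·sin 24.22541°)/4.090782 = 1.527292
contact ratio ≈ 1.5273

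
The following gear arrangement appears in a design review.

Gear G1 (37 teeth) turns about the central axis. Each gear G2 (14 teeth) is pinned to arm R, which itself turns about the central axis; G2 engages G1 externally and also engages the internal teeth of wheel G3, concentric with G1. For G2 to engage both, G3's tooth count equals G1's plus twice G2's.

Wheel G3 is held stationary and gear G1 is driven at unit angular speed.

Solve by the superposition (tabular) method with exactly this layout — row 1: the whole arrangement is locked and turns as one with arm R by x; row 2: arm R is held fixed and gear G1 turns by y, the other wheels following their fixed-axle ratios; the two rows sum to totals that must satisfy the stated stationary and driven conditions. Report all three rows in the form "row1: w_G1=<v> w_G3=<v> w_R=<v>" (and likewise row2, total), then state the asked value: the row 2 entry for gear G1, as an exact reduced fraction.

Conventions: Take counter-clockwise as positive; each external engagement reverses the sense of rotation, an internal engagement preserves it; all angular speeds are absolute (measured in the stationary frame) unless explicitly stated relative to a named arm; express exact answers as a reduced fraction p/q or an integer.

topology: planetary set — G1 37T / G2 14T / G3 65T, arm = carrier (Willis)
row 1: whole set turns with the arm by x
row 2 (arm held, sun turns y): ω_ring = −(37/65)·y, ω_arm = 0
boundary: total ω_ring = x − (37/65)·y = 0 and total ω_sun = x + y = 1  ⇒  y = 65/102, x = 37/102
row 2 ring = −(37/65)·65/102 = -37/102
totals (row 1 + row 2): sun 37/102 + 65/102 = 1, ring 37/102 + (-37/102) = 0, arm 37/102 + 0 = 37/102
asked cell (row2, sun) = 65/102

row1: w_G1=37/102 w_G3=37/102 w_R=37/102
row2: w_G1=65/102 w_G3=-37/102 w_R=0
total: w_G1=1 w_G3=0 w_R=37/102
asked value: 65/102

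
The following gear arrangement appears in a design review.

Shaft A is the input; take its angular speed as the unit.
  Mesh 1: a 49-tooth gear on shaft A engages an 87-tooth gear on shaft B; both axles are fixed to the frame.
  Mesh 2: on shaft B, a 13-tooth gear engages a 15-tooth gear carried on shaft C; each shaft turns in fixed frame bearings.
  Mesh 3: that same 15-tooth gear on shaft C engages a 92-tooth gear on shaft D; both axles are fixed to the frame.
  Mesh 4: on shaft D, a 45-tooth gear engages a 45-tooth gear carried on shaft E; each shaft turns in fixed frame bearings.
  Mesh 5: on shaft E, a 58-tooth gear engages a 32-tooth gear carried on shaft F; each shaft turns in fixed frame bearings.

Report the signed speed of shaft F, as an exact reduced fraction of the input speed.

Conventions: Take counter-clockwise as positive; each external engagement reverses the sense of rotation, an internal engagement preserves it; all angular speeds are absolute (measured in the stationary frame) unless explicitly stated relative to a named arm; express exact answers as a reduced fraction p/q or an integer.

-637/4416

5-mesh fixed-axis compound train (all bearings frame-fixed)
mesh 1 [49T→87T]: |ω|/ω_in = 1×49/87 = 49/87, sense flips to −
mesh 2 [13T→15T]: |ω|/ω_in = (49/87)×13/15 = 637/1305, sense flips to +
mesh 3 [15T→92T]: |ω|/ω_in = (637/1305)×15/92 = 637/8004, sense flips to −
mesh 4 [45T→45T]: |ω|/ω_in = (637/8004)×45/45 = 637/8004, sense flips to +
mesh 5 [58T→32T]: |ω|/ω_in = (637/8004)×58/32 = 637/4416, sense flips to −
signed output speed (× input speed) = -637/4416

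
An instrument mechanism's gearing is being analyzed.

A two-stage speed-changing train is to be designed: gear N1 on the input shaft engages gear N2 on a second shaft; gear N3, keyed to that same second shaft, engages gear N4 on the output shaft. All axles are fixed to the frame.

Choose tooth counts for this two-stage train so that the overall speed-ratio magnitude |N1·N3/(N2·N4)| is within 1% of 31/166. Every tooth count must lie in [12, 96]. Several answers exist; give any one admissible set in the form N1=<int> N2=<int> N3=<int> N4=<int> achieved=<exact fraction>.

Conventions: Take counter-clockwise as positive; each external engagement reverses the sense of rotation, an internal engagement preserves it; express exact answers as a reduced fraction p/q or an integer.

N1=12 N2=24 N3=31 N4=83 achieved=31/166

class = fixed-axis compound train [2-stage, 31/166 wanted]
target = 31/166 in lowest terms: an exact hit needs N1·N3 = k·31 and N2·N4 = k·166 for one integer k, every count in [12, 96]; additionally prefer no 1:1 stage (N1 ≠ N2, N3 ≠ N4)
k = 1…11: no 1:1-free in-range split of k·31 and k·166 into factor pairs; take k = 12
k = 12: N1·N3 = 372 = 12·31, N2·N4 = 1992 = 24·83
achieved = 12·31/(24·83) = 31/166; |achieved − target| = 0 ≤ 31/16600 ✓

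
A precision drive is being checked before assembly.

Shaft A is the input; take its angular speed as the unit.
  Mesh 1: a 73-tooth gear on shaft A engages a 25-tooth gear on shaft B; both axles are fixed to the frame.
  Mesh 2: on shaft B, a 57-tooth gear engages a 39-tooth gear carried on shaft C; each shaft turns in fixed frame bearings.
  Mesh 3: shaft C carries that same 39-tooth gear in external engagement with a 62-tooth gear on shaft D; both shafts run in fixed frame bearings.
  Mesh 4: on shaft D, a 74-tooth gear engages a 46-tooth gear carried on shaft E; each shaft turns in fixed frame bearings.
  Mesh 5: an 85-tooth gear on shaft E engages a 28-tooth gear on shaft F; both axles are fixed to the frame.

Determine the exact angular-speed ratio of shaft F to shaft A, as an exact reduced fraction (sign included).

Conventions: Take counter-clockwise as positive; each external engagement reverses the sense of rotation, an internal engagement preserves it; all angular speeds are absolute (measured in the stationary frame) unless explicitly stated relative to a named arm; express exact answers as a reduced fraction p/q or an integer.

-2617269/199640

class = fixed-axis compound train [5 meshes; 5 ratios multiply, 5 sense flips]
mesh 1 [73T→25T]: running ratio 73/25, sense −
mesh 2 [57T→39T]: running ratio 1387/325, sense +
mesh 3 [39T→62T]: running ratio 4161/1550, sense −
mesh 4 [74T→46T]: running ratio 153957/35650, sense +
mesh 5 [85T→28T]: running ratio 2617269/199640, sense −
ω_out/ω_in = -2617269/199640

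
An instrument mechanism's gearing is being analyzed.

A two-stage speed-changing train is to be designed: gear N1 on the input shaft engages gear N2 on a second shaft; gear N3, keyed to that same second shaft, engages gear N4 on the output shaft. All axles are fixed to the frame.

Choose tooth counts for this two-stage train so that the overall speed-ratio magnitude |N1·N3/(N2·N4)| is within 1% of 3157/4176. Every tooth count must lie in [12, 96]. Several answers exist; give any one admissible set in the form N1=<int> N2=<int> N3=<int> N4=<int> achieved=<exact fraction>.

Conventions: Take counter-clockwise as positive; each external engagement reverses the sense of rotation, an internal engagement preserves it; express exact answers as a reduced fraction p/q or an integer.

2-stage fixed-axis compound train for ratio 3157/4176
target = 3157/4176 in lowest terms: an exact hit needs N1·N3 = k·3157 and N2·N4 = k·4176 for one integer k, every count in [12, 96]; additionally prefer no 1:1 stage (N1 ≠ N2, N3 ≠ N4)
k = 1: N1·N3 = 3157 = 41·77, N2·N4 = 4176 = 48·87
achieved = 41·77/(48·87) = 3157/4176; |achieved − target| = 0 ≤ 3157/417600 ✓

N1=41 N2=48 N3=77 N4=87 achieved=3157/4176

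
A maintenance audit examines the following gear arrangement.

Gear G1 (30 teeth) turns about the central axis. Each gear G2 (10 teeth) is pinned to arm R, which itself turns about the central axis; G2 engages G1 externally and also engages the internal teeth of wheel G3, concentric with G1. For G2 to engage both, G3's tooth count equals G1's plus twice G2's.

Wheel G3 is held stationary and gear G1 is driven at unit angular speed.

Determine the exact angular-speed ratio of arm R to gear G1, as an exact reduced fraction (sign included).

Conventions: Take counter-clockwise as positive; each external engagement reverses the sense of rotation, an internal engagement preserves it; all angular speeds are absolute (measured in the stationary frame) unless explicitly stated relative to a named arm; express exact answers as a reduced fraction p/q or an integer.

3/8

topology: planetary set — G1 30T / G2 10T / G3 50T, arm = carrier (Willis)
ring teeth: 30 + 2·10 = 50
30(ω_sun−ω_arm) = −50(ω_ring−ω_arm),  ω_ring = 0, ω_sun = 1
30(1−ω_arm) = −50(0−ω_arm)  ⇒  80·ω_arm = 30  ⇒  ω_arm = 3/8
ω_out/ω_in = 3/8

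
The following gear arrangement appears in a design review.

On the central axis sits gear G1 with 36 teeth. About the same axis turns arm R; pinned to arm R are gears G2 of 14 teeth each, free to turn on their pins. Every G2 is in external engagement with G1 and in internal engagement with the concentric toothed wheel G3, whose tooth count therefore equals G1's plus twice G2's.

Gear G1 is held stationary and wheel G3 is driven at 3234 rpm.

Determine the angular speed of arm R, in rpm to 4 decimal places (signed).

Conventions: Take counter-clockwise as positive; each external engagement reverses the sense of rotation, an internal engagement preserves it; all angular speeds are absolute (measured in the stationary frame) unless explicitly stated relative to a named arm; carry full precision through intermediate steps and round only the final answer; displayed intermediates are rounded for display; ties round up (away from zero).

class = planetary set [G3 = 36+2·14 = 64; Willis about the carrier]
normalise by the input: solve with ω_ring = 1, then scale by 3234 rpm
ring teeth: 36 + 2·14 = 64
36(ω_sun−ω_arm) = −64(ω_ring−ω_arm),  ω_sun = 0, ω_ring = 1
36(0−ω_arm) = −64(1−ω_arm)  ⇒  100·ω_arm = 64  ⇒  ω_arm = 16/25
scale: ω_arm = 16/25 × 3234 rpm = +2069.7600 rpm

+2069.7600 rpm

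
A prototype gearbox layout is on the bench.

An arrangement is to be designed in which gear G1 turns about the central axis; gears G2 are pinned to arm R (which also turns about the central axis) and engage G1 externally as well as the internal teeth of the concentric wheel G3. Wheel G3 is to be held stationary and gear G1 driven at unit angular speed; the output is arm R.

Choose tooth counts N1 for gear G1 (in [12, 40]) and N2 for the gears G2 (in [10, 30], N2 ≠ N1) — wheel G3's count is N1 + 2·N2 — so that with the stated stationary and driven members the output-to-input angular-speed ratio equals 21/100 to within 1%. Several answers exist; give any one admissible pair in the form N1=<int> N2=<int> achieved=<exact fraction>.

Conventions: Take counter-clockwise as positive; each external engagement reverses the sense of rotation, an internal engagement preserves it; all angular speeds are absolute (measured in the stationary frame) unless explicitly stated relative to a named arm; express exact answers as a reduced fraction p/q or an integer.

N1=21 N2=29 achieved=21/100

planetary set to be sized for 21/100 (Willis relation)
Willis with ω_ring = 0: ω_arm/ω_sun = N1/(N1+N3); set equal to 21/100  ⇒  N3/N1 = 1/(21/100) − 1 = 79/21
N3 = N1 + 2·N2  ⇒  N2/N1 = (N3/N1 − 1)/2 = (79/21 − 1)/2 = 29/21
smallest multiple with N1 ≥ 12 and N2 ≥ 10: k = 1  ⇒  N1 = 1·21 = 21, N2 = 1·29 = 29 (N1 ≤ 40, N2 ≤ 30, N2 ≠ N1 ✓), N3 = 21 + 2·29 = 79
check: N1/(N1+N3) with N1 = 21, N3 = 79 gives 21/100; |achieved − target| = 0 ≤ 21/10000 ✓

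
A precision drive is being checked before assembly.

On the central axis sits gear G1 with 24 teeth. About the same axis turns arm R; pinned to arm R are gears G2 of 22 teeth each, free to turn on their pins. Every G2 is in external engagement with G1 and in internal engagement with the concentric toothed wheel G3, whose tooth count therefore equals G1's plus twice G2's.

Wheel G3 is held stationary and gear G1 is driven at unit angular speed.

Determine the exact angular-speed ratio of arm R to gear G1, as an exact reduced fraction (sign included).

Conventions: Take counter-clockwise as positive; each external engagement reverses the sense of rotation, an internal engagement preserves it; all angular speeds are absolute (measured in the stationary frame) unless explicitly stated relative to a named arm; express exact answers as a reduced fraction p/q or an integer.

6/23

topology: planetary set — G1 24T / G2 22T / G3 68T, arm = carrier (Willis)
ring teeth: 24 + 2·22 = 68
24(ω_sun−ω_arm) = −68(ω_ring−ω_arm),  ω_ring = 0, ω_sun = 1
24(1−ω_arm) = −68(0−ω_arm)  ⇒  92·ω_arm = 24  ⇒  ω_arm = 6/23
ω_out/ω_in = 6/23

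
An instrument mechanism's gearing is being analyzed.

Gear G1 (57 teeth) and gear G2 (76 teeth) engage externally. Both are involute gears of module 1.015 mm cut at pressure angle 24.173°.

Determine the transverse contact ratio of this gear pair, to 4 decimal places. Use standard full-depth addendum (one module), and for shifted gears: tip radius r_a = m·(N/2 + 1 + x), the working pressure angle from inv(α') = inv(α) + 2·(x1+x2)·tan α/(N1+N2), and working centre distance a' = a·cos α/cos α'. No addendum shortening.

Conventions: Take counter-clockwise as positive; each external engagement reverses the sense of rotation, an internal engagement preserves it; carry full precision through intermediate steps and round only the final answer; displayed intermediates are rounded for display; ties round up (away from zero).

class = single-mesh tooth geometry [involute pair 57T × 76T, m = 1.015]
base radii: r_b1 = 26.390940, r_b2 = 35.187920
tip radii: r_a1 = 29.942500, r_a2 = 39.585000
no profile shift: α' = α, a' = a
action lengths: √(r_a1²−r_b1²) = 14.144667, √(r_a2²−r_b2²) = 18.132362
base pitch p_b = π·m·cos α = 2.909108
CR = (14.144667 + 18.132362 − 67.497500·sin 24.17300°)/2.909108 = 1.594050
contact ratio ≈ 1.5941

1.5941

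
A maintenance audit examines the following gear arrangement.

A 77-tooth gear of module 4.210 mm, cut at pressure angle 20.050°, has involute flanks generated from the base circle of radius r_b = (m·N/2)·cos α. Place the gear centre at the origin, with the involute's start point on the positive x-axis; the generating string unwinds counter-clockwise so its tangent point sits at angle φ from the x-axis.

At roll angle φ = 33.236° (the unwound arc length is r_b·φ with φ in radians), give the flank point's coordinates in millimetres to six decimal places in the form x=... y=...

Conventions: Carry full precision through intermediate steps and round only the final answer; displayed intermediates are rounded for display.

class = single-mesh tooth geometry [base-circle involute, m = 4.210, 77T]
pitch radius r_p = m·N/2 = 4.210·77/2 = 162.085000
base radius r_b = r_p·cos α = 162.085000·cos 20.050° = 152.261643
roll angle φ = 33.236° = 0.58007763 rad
x = r_b·(cos φ + φ·sin φ) = 175.763867
y = r_b·(sin φ − φ·cos φ) = 9.577300

x=175.763867 y=9.577300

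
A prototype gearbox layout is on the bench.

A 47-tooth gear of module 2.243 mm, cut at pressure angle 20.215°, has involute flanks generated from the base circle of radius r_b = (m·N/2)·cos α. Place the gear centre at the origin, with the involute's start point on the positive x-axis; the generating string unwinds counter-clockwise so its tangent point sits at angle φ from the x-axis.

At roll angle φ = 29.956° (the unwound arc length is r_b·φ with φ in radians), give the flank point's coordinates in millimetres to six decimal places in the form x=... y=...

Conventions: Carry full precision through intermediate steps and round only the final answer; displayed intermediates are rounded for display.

recognized (one wheel, involute flank): single-mesh tooth geometry, m = 2.243, N = 47
pitch radius r_p = m·N/2 = 2.243·47/2 = 52.710500
base radius r_b = r_p·cos α = 52.710500·cos 20.215° = 49.463670
roll angle φ = 29.956° = 0.52283083 rad
x = r_b·(cos φ + φ·sin φ) = 55.769137
y = r_b·(sin φ − φ·cos φ) = 2.292611

x=55.769137 y=2.292611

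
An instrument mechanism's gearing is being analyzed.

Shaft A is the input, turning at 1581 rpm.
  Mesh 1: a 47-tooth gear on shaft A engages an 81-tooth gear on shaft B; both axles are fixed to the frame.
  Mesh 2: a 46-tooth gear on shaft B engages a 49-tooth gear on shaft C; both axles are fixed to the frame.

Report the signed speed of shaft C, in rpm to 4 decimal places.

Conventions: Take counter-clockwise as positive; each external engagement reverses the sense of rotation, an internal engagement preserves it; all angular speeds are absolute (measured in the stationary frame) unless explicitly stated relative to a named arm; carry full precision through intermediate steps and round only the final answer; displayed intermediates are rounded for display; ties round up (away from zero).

+861.2048 rpm

class = fixed-axis compound train [2 meshes; 2 ratios multiply, 2 sense flips]
mesh 1 [47T→81T]: ω = 1581.0000×47/81 = 917.3704 rpm, sense flips to −
mesh 2 [46T→49T]: ω = 917.3704×46/49 = 861.2048 rpm, sense flips to +
signed output speed = +861.2048 rpm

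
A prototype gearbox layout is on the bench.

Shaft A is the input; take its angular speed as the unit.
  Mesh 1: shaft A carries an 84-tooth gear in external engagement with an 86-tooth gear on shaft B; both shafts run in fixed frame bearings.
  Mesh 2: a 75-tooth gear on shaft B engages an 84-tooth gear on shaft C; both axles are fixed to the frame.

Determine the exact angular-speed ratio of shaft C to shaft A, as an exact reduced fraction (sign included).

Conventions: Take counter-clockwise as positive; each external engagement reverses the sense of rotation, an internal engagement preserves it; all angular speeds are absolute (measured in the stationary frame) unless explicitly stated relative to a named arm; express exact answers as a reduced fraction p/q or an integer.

class = fixed-axis compound train [2 meshes; 2 ratios multiply, 2 sense flips]
mesh 1 [84T→86T]: running ratio 42/43, sense −
mesh 2 [75T→84T]: running ratio 75/86, sense +
ω_out/ω_in = 75/86

75/86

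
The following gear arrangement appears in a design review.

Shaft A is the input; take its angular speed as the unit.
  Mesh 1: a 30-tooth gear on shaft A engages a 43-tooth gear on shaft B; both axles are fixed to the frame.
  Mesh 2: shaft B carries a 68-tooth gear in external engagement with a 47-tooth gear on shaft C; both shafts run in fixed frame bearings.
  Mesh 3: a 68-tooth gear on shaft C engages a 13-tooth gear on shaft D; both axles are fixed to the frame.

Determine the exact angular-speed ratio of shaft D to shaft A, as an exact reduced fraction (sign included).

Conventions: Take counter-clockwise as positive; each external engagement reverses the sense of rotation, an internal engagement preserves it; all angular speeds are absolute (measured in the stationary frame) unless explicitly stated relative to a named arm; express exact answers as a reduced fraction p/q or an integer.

class = fixed-axis compound train [3 meshes; 3 ratios multiply, 3 sense flips]
mesh 1 [30T→43T]: running ratio 30/43, sense −
mesh 2 [68T→47T]: running ratio 2040/2021, sense +
mesh 3 [68T→13T]: running ratio 138720/26273, sense −
ω_out/ω_in = -138720/26273

-138720/26273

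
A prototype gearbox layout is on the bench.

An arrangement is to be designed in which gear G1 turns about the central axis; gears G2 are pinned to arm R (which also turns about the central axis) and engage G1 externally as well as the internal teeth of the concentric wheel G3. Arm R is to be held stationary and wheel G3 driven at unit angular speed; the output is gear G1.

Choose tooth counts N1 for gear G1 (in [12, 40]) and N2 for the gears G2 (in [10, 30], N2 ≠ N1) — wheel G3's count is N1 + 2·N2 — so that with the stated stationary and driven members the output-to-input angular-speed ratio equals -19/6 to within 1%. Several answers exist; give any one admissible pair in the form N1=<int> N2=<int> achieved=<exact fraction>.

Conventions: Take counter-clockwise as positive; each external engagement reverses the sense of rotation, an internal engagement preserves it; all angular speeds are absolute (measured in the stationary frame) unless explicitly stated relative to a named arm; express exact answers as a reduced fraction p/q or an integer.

N1=12 N2=13 achieved=-19/6

design class (target -19/6): planetary set
Willis with ω_arm = 0: ω_sun/ω_ring = −N3/N1; set equal to -19/6  ⇒  N3/N1 = −(-19/6) = 19/6
N3 = N1 + 2·N2  ⇒  N2/N1 = (N3/N1 − 1)/2 = (19/6 − 1)/2 = 13/12
smallest multiple with N1 ≥ 12 and N2 ≥ 10: k = 1  ⇒  N1 = 1·12 = 12, N2 = 1·13 = 13 (N1 ≤ 40, N2 ≤ 30, N2 ≠ N1 ✓), N3 = 12 + 2·13 = 38
check: −N3/N1 with N1 = 12, N3 = 38 gives -19/6; |achieved − target| = 0 ≤ 19/600 ✓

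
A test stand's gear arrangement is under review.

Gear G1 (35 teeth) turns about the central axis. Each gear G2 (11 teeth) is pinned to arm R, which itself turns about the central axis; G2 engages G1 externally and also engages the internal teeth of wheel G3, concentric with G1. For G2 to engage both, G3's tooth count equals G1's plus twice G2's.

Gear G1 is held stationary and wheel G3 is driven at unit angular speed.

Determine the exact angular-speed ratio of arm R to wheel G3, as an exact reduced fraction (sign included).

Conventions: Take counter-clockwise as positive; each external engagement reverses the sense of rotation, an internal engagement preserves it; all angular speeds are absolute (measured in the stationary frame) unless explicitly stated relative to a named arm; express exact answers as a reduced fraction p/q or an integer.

topology: planetary set — G1 35T / G2 11T / G3 57T, arm = carrier (Willis)
ring teeth: 35 + 2·11 = 57
35(ω_sun−ω_arm) = −57(ω_ring−ω_arm),  ω_sun = 0, ω_ring = 1
35(0−ω_arm) = −57(1−ω_arm)  ⇒  92·ω_arm = 57  ⇒  ω_arm = 57/92
ω_out/ω_in = 57/92

57/92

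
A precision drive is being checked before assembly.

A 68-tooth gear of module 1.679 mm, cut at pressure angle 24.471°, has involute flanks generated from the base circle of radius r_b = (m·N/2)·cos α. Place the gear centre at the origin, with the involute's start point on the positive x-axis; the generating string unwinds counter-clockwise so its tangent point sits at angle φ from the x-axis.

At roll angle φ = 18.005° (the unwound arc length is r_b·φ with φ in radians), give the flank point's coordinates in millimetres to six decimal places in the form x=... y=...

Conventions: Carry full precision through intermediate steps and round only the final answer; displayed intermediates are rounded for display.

recognized (one wheel, involute flank): single-mesh tooth geometry, m = 1.679, N = 68
pitch radius r_p = m·N/2 = 1.679·68/2 = 57.086000
base radius r_b = r_p·cos α = 57.086000·cos 24.471° = 51.958025
roll angle φ = 18.005° = 0.31424653 rad
x = r_b·(cos φ + φ·sin φ) = 54.460486
y = r_b·(sin φ − φ·cos φ) = 0.532167

x=54.460486 y=0.532167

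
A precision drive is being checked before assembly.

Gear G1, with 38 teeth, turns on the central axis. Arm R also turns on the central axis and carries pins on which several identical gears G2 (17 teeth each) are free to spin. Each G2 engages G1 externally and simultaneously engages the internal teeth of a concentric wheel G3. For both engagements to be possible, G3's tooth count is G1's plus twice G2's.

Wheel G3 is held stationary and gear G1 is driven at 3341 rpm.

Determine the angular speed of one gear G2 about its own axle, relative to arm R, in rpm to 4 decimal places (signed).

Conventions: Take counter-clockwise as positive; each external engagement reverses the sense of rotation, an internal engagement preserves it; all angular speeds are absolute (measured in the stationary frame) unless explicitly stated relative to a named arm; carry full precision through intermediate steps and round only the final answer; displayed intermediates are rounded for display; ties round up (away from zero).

recognized (axles ride arm R): planetary set, 38/17/72 teeth
normalise by the input: solve with ω_sun = 1, then scale by 3341 rpm
ring teeth: 38 + 2·17 = 72
38(ω_sun−ω_arm) = −72(ω_ring−ω_arm),  ω_ring = 0, ω_sun = 1
38(1−ω_arm) = −72(0−ω_arm)  ⇒  110·ω_arm = 38  ⇒  ω_arm = 19/55
sun–planet mesh: 38·(1−19/55) = −17·(ω_p−ω_arm)  ⇒  ω_p−ω_arm = -1368/935
scale: ω_p−ω_arm = -1368/935 × 3341 rpm = -4888.2225 rpm

-4888.2225 rpm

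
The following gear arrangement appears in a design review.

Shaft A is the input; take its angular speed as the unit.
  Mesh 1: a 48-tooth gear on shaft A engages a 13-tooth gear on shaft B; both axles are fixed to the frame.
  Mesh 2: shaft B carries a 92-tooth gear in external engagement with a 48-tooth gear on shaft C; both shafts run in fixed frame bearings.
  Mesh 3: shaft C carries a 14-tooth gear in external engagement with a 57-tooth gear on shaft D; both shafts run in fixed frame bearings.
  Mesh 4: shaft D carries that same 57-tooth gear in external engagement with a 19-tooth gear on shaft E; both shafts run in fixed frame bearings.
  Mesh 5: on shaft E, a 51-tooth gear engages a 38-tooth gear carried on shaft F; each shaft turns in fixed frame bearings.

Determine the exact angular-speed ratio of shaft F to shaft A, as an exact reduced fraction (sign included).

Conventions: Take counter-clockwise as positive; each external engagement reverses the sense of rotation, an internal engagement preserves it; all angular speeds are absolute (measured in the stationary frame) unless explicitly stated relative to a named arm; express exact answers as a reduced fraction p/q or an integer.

-32844/4693

class = fixed-axis compound train [5 meshes; 5 ratios multiply, 5 sense flips]
mesh 1 [48T→13T]: running ratio 48/13, sense −
mesh 2 [92T→48T]: running ratio 92/13, sense +
mesh 3 [14T→57T]: running ratio 1288/741, sense −
mesh 4 [57T→19T]: running ratio 1288/247, sense +
mesh 5 [51T→38T]: running ratio 32844/4693, sense −
ω_out/ω_in = -32844/4693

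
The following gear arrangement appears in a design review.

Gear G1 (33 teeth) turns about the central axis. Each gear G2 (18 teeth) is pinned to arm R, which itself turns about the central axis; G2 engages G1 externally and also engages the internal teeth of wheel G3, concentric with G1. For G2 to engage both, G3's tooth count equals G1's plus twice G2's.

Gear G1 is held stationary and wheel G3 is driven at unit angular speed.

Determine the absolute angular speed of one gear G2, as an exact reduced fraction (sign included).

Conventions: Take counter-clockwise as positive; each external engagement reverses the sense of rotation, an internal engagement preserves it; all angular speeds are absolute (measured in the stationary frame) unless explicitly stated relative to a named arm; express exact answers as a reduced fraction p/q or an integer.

topology: planetary set — G1 33T / G2 18T / G3 69T, arm = carrier (Willis)
ring teeth: 33 + 2·18 = 69
33(ω_sun−ω_arm) = −69(ω_ring−ω_arm),  ω_sun = 0, ω_ring = 1
33(0−ω_arm) = −69(1−ω_arm)  ⇒  102·ω_arm = 69  ⇒  ω_arm = 23/34
sun–planet mesh: 33·(0−23/34) = −18·(ω_p−ω_arm)  ⇒  ω_p−ω_arm = 253/204
ω_p = 23/34 + 253/204 = 23/12
exact speed ratio = 23/12

23/12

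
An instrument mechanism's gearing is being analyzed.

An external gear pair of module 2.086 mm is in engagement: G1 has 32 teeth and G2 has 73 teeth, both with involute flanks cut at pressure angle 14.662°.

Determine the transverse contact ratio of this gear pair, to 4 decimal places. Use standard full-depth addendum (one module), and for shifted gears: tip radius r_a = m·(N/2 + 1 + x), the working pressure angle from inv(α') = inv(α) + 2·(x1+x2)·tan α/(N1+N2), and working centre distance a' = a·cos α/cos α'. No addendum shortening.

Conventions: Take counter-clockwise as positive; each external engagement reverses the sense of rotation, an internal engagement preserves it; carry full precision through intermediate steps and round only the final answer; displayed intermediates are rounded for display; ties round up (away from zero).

class = single-mesh tooth geometry [involute pair 32T × 73T, m = 2.086]
base radii: r_b1 = 32.289139, r_b2 = 73.659597
tip radii: r_a1 = 35.462000, r_a2 = 78.225000
no profile shift: α' = α, a' = a
action lengths: √(r_a1²−r_b1²) = 14.661684, √(r_a2²−r_b2²) = 26.332762
base pitch p_b = π·m·cos α = 6.339958
CR = (14.661684 + 26.332762 − 109.515000·sin 14.66200°)/6.339958 = 2.093769
contact ratio ≈ 2.0938

2.0938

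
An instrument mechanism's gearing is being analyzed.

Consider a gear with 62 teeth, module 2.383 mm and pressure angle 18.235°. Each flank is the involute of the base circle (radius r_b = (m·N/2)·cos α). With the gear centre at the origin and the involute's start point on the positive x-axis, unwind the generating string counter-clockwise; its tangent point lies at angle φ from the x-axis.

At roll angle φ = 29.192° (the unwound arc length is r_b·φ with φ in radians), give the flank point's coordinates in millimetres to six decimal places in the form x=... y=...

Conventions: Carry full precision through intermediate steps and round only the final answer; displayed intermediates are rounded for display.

x=78.687364 y=3.013671

topology: single-mesh involute geometry — m = 2.383, N = 62
pitch radius r_p = m·N/2 = 2.383·62/2 = 73.873000
base radius r_b = r_p·cos α = 73.873000·cos 18.235° = 70.163178
roll angle φ = 29.192° = 0.50949652 rad
x = r_b·(cos φ + φ·sin φ) = 78.687364
y = r_b·(sin φ − φ·cos φ) = 3.013671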